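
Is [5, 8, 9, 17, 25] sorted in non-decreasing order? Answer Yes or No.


Check consecutive pairs:
  5 <= 8? True
  8 <= 9? True
  9 <= 17? True
  17 <= 25? True
Every consecutive pair is in order, so the list is non-decreasing.
Final answer: Yes


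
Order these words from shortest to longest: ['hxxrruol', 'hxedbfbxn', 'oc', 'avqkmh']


Compute lengths:
  'hxxrruol' has length 8
  'hxedbfbxn' has length 9
  'oc' has length 2
  'avqkmh' has length 6
Lengths in increasing order: 2 < 6 < 8 < 9
Listing the words in that order gives the answer.
Final answer: ['oc', 'avqkmh', 'hxxrruol', 'hxedbfbxn']


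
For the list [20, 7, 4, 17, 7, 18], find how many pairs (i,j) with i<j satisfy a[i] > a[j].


For each element, count the later elements that are smaller than it:
  20 (index 0): smaller elements after it = [7, 4, 17, 7, 18] -> 5
  7 (index 1): smaller elements after it = [4] -> 1
  4 (index 2): smaller elements after it = [] -> 0
  17 (index 3): smaller elements after it = [7] -> 1
  7 (index 4): smaller elements after it = [] -> 0
Total inversions = 5 + 1 + 0 + 1 + 0 = 7
Final answer: 7


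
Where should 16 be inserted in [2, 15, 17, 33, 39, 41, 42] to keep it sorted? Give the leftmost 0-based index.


List is sorted: [2, 15, 17, 33, 39, 41, 42]
We need the leftmost position where 16 can be inserted, i.e. the first index whose element is >= 16 (or the end of the list if none is).
Binary search with low=0, high=7 (0-based indices):
  low=0, high=7, mid=3: a[3]=33 >= 16, so high = 3
  low=0, high=3, mid=1: a[1]=15 < 16, so low = 2
  low=2, high=3, mid=2: a[2]=17 >= 16, so high = 2
Now low = high = 2, so the insertion index is 2.
Final answer: 2


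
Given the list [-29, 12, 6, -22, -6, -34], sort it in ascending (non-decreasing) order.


Original list: [-29, 12, 6, -22, -6, -34]
Repeatedly take the smallest remaining element:
  Remaining [-29, 12, 6, -22, -6, -34] -> smallest is -34
  Remaining [-29, 12, 6, -22, -6] -> smallest is -29
  Remaining [12, 6, -22, -6] -> smallest is -22
  Remaining [12, 6, -6] -> smallest is -6
  Remaining [12, 6] -> smallest is 6
  Remaining [12] -> smallest is 12
Collecting the picks in order gives the sorted list.
Final answer: [-34, -29, -22, -6, 6, 12]


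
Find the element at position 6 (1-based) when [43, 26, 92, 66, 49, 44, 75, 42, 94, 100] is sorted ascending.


Sort ascending: [26, 42, 43, 44, 49, 66, 75, 92, 94, 100]
The 6th element (1-indexed) is at index 5.
Value = 66
Final answer: 66


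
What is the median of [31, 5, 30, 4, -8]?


First, sort the list: [-8, 4, 5, 30, 31]
The list has 5 elements (odd count).
The middle index is 2 (0-based), and the element there is 5.
Final answer: 5


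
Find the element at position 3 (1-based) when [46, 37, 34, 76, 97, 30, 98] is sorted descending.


Sort descending: [98, 97, 76, 46, 37, 34, 30]
The 3rd element (1-indexed) is at index 2.
Value = 76
Final answer: 76


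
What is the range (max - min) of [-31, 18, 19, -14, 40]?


Maximum value: 40
Minimum value: -31
Range = 40 - (-31) = 71
Final answer: 71


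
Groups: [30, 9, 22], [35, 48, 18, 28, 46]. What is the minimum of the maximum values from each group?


Find max of each group:
  Group 1: [30, 9, 22] -> max = 30
  Group 2: [35, 48, 18, 28, 46] -> max = 48
Maxes: [30, 48]
Minimum of maxes = 30
Final answer: 30


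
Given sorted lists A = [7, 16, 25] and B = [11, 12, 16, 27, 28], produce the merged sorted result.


List A: [7, 16, 25]
List B: [11, 12, 16, 27, 28]
Repeatedly compare the front elements and take the smaller:
  7 vs 11 -> take 7
  16 vs 11 -> take 11
  16 vs 12 -> take 12
  16 vs 16 -> take 16
  25 vs 16 -> take 16
  25 vs 27 -> take 25
  A is exhausted; append the rest of B: [27, 28]
Final answer: [7, 11, 12, 16, 16, 25, 27, 28]


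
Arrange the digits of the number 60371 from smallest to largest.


The number 60371 has digits: 6, 0, 3, 7, 1
Sorted: 0, 1, 3, 6, 7
Joining the sorted digits gives the result.
Final answer: 01367


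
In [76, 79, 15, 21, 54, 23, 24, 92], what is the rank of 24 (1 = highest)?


Sort descending: [92, 79, 76, 54, 24, 23, 21, 15]
Find 24 in the sorted list.
24 is at position 5.
Final answer: 5


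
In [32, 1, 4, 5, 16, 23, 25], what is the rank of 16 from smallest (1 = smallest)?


Sort ascending: [1, 4, 5, 16, 23, 25, 32]
Find 16 in the sorted list.
16 is at position 4 (1-indexed).
Final answer: 4


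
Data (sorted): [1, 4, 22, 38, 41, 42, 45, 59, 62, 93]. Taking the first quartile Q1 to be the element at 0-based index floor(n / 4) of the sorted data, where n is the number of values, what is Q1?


The list has n = 10 elements.
Q1 index = floor(10 / 4) = floor(2.5) = 2
Counting from index 0 in the sorted data, the element at index 2 is 22.
Final answer: 22


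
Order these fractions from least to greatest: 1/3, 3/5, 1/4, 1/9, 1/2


Convert to decimal for comparison:
  1/3 = 0.3333
  3/5 = 0.6
  1/4 = 0.25
  1/9 = 0.1111
  1/2 = 0.5
Decimals in increasing order: 0.1111 < 0.25 < 0.3333 < 0.5 < 0.6
Writing each back as its fraction gives the sorted order.
Final answer: 1/9, 1/4, 1/3, 1/2, 3/5


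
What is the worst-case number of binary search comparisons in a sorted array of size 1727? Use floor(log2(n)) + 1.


Binary search halves the search space each step.
Maximum comparisons = floor(log2(1727)) + 1
log2(1727) = 10.7541
floor(log2(1727)) = 10, so 10 + 1 = 11
Final answer: 11


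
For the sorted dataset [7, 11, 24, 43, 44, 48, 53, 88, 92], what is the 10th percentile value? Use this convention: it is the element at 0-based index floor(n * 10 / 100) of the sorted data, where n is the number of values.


The dataset has n = 9 elements.
Index = floor(9 * 10 / 100) = floor(90 / 100) = floor(0.9) = 0
Counting from index 0 in the sorted data, the element at index 0 is 7.
Final answer: 7


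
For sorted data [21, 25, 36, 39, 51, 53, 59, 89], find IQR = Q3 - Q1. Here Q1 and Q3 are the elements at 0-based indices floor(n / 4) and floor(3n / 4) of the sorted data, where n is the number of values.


The data has n = 8 elements.
Q1 index = floor(8 / 4) = floor(2) = 2; Q3 index = floor(3 * 8 / 4) = floor(6) = 6
Q1 = element at index 2 = 36
Q3 = element at index 6 = 59
IQR = 59 - 36 = 23
Final answer: 23


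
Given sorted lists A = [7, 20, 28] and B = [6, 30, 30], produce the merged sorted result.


List A: [7, 20, 28]
List B: [6, 30, 30]
Repeatedly compare the front elements and take the smaller:
  7 vs 6 -> take 6
  7 vs 30 -> take 7
  20 vs 30 -> take 20
  28 vs 30 -> take 28
  A is exhausted; append the rest of B: [30, 30]
Final answer: [6, 7, 20, 28, 30, 30]


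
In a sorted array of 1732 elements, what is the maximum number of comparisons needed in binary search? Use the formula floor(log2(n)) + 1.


Binary search halves the search space each step.
Maximum comparisons = floor(log2(1732)) + 1
log2(1732) = 10.7582
floor(log2(1732)) = 10, so 10 + 1 = 11
Final answer: 11


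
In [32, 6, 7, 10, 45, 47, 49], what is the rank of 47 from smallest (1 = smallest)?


Sort ascending: [6, 7, 10, 32, 45, 47, 49]
Find 47 in the sorted list.
47 is at position 6 (1-indexed).
Final answer: 6


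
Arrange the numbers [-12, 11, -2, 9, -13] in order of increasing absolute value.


Compute absolute values:
  |-12| = 12
  |11| = 11
  |-2| = 2
  |9| = 9
  |-13| = 13
Absolute values in increasing order: 2 < 9 < 11 < 12 < 13
Listing the original numbers in that order gives the answer.
Final answer: [-2, 9, 11, -12, -13]


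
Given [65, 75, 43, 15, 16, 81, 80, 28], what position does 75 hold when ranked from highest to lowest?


Sort descending: [81, 80, 75, 65, 43, 28, 16, 15]
Find 75 in the sorted list.
75 is at position 3.
Final answer: 3


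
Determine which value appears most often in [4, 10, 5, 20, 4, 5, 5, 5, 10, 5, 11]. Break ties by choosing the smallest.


Count the frequency of each value:
  4 appears 2 time(s)
  5 appears 5 time(s)
  10 appears 2 time(s)
  11 appears 1 time(s)
  20 appears 1 time(s)
Maximum frequency is 5.
Only 5 reaches that frequency, so it is the mode.
Final answer: 5


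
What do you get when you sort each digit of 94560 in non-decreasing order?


The number 94560 has digits: 9, 4, 5, 6, 0
Sorted: 0, 4, 5, 6, 9
Joining the sorted digits gives the result.
Final answer: 04569


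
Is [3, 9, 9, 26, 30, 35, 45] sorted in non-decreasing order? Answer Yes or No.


Check consecutive pairs:
  3 <= 9? True
  9 <= 9? True
  9 <= 26? True
  26 <= 30? True
  30 <= 35? True
  35 <= 45? True
Every consecutive pair is in order, so the list is non-decreasing.
Final answer: Yes


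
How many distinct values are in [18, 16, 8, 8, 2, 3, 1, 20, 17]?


List all unique values:
Distinct values: [1, 2, 3, 8, 16, 17, 18, 20]
Count = 8
Final answer: 8


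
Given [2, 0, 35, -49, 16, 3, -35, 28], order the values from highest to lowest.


Original list: [2, 0, 35, -49, 16, 3, -35, 28]
Repeatedly take the largest remaining element:
  Remaining [2, 0, 35, -49, 16, 3, -35, 28] -> largest is 35
  Remaining [2, 0, -49, 16, 3, -35, 28] -> largest is 28
  Remaining [2, 0, -49, 16, 3, -35] -> largest is 16
  Remaining [2, 0, -49, 3, -35] -> largest is 3
  Remaining [2, 0, -49, -35] -> largest is 2
  Remaining [0, -49, -35] -> largest is 0
  Remaining [-49, -35] -> largest is -35
  Remaining [-49] -> largest is -49
Collecting the picks in order gives the descending list.
Final answer: [35, 28, 16, 3, 2, 0, -35, -49]


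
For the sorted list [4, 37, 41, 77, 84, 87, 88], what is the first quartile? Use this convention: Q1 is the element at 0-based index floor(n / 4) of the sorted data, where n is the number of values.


The list has n = 7 elements.
Q1 index = floor(7 / 4) = floor(1.75) = 1
Counting from index 0 in the sorted data, the element at index 1 is 37.
Final answer: 37


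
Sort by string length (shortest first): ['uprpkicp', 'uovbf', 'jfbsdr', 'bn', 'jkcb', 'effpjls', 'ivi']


Compute lengths:
  'uprpkicp' has length 8
  'uovbf' has length 5
  'jfbsdr' has length 6
  'bn' has length 2
  'jkcb' has length 4
  'effpjls' has length 7
  'ivi' has length 3
Lengths in increasing order: 2 < 3 < 4 < 5 < 6 < 7 < 8
Listing the words in that order gives the answer.
Final answer: ['bn', 'ivi', 'jkcb', 'uovbf', 'jfbsdr', 'effpjls', 'uprpkicp']


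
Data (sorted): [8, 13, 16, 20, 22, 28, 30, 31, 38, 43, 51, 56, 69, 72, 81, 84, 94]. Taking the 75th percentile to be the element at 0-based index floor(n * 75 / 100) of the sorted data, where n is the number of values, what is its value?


The dataset has n = 17 elements.
Index = floor(17 * 75 / 100) = floor(1275 / 100) = floor(12.75) = 12
Counting from index 0 in the sorted data, the element at index 12 is 69.
Final answer: 69


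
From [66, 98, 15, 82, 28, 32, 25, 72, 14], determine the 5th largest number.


Sort descending: [98, 82, 72, 66, 32, 28, 25, 15, 14]
The 5th element (1-indexed) is at index 4.
Value = 32
Final answer: 32


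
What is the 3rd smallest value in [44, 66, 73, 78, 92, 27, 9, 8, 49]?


Sort ascending: [8, 9, 27, 44, 49, 66, 73, 78, 92]
The 3rd element (1-indexed) is at index 2.
Value = 27
Final answer: 27


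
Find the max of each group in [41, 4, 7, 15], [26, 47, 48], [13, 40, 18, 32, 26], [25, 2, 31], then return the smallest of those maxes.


Find max of each group:
  Group 1: [41, 4, 7, 15] -> max = 41
  Group 2: [26, 47, 48] -> max = 48
  Group 3: [13, 40, 18, 32, 26] -> max = 40
  Group 4: [25, 2, 31] -> max = 31
Maxes: [41, 48, 40, 31]
Minimum of maxes = 31
Final answer: 31


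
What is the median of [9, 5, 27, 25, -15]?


First, sort the list: [-15, 5, 9, 25, 27]
The list has 5 elements (odd count).
The middle index is 2 (0-based), and the element there is 9.
Final answer: 9


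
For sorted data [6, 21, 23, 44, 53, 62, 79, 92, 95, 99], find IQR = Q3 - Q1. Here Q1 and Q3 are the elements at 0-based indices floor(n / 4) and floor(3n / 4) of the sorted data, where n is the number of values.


The data has n = 10 elements.
Q1 index = floor(10 / 4) = floor(2.5) = 2; Q3 index = floor(3 * 10 / 4) = floor(7.5) = 7
Q1 = element at index 2 = 23
Q3 = element at index 7 = 92
IQR = 92 - 23 = 69
Final answer: 69


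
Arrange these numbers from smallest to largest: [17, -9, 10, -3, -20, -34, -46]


Original list: [17, -9, 10, -3, -20, -34, -46]
Repeatedly take the smallest remaining element:
  Remaining [17, -9, 10, -3, -20, -34, -46] -> smallest is -46
  Remaining [17, -9, 10, -3, -20, -34] -> smallest is -34
  Remaining [17, -9, 10, -3, -20] -> smallest is -20
  Remaining [17, -9, 10, -3] -> smallest is -9
  Remaining [17, 10, -3] -> smallest is -3
  Remaining [17, 10] -> smallest is 10
  Remaining [17] -> smallest is 17
Collecting the picks in order gives the sorted list.
Final answer: [-46, -34, -20, -9, -3, 10, 17]


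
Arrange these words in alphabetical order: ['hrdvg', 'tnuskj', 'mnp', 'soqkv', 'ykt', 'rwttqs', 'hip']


Compare strings character by character (the first differing letter decides):
  'hip' < 'hrdvg' since 'i' < 'r' at position 2
  'hrdvg' < 'mnp' since 'h' < 'm' at position 1
  'mnp' < 'rwttqs' since 'm' < 'r' at position 1
  'rwttqs' < 'soqkv' since 'r' < 's' at position 1
  'soqkv' < 'tnuskj' since 's' < 't' at position 1
  'tnuskj' < 'ykt' since 't' < 'y' at position 1
Chaining these comparisons gives the alphabetical order.
Final answer: ['hip', 'hrdvg', 'mnp', 'rwttqs', 'soqkv', 'tnuskj', 'ykt']


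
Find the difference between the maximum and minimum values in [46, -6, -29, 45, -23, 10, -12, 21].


Maximum value: 46
Minimum value: -29
Range = 46 - (-29) = 75
Final answer: 75


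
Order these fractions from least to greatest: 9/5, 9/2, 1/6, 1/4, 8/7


Convert to decimal for comparison:
  9/5 = 1.8
  9/2 = 4.5
  1/6 = 0.1667
  1/4 = 0.25
  8/7 = 1.1429
Decimals in increasing order: 0.1667 < 0.25 < 1.1429 < 1.8 < 4.5
Writing each back as its fraction gives the sorted order.
Final answer: 1/6, 1/4, 8/7, 9/5, 9/2


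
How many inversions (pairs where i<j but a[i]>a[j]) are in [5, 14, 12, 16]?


For each element, count the later elements that are smaller than it:
  5 (index 0): smaller elements after it = [] -> 0
  14 (index 1): smaller elements after it = [12] -> 1
  12 (index 2): smaller elements after it = [] -> 0
Total inversions = 0 + 1 + 0 = 1
Final answer: 1


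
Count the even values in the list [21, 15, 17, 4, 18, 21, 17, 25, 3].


Check each element:
  21 is odd
  15 is odd
  17 is odd
  4 is even
  18 is even
  21 is odd
  17 is odd
  25 is odd
  3 is odd
Evens: [4, 18]
Count of evens = 2
Final answer: 2


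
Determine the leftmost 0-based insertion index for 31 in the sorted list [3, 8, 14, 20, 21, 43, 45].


List is sorted: [3, 8, 14, 20, 21, 43, 45]
We need the leftmost position where 31 can be inserted, i.e. the first index whose element is >= 31 (or the end of the list if none is).
Binary search with low=0, high=7 (0-based indices):
  low=0, high=7, mid=3: a[3]=20 < 31, so low = 4
  low=4, high=7, mid=5: a[5]=43 >= 31, so high = 5
  low=4, high=5, mid=4: a[4]=21 < 31, so low = 5
Now low = high = 5, so the insertion index is 5.
Final answer: 5


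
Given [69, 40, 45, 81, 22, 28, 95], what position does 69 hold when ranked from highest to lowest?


Sort descending: [95, 81, 69, 45, 40, 28, 22]
Find 69 in the sorted list.
69 is at position 3.
Final answer: 3


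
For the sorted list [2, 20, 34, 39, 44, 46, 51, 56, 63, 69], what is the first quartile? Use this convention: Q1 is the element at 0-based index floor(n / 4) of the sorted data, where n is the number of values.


The list has n = 10 elements.
Q1 index = floor(10 / 4) = floor(2.5) = 2
Counting from index 0 in the sorted data, the element at index 2 is 34.
Final answer: 34


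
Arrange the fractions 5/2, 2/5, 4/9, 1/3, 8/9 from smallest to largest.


Convert to decimal for comparison:
  5/2 = 2.5
  2/5 = 0.4
  4/9 = 0.4444
  1/3 = 0.3333
  8/9 = 0.8889
Decimals in increasing order: 0.3333 < 0.4 < 0.4444 < 0.8889 < 2.5
Writing each back as its fraction gives the sorted order.
Final answer: 1/3, 2/5, 4/9, 8/9, 5/2


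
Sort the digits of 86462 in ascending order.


The number 86462 has digits: 8, 6, 4, 6, 2
Sorted: 2, 4, 6, 6, 8
Joining the sorted digits gives the result.
Final answer: 24668


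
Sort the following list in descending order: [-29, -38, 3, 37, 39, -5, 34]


Original list: [-29, -38, 3, 37, 39, -5, 34]
Repeatedly take the largest remaining element:
  Remaining [-29, -38, 3, 37, 39, -5, 34] -> largest is 39
  Remaining [-29, -38, 3, 37, -5, 34] -> largest is 37
  Remaining [-29, -38, 3, -5, 34] -> largest is 34
  Remaining [-29, -38, 3, -5] -> largest is 3
  Remaining [-29, -38, -5] -> largest is -5
  Remaining [-29, -38] -> largest is -29
  Remaining [-38] -> largest is -38
Collecting the picks in order gives the descending list.
Final answer: [39, 37, 34, 3, -5, -29, -38]


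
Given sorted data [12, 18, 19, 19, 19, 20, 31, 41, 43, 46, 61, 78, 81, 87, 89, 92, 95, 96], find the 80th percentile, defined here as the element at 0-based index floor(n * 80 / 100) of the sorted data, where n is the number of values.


The dataset has n = 18 elements.
Index = floor(18 * 80 / 100) = floor(1440 / 100) = floor(14.4) = 14
Counting from index 0 in the sorted data, the element at index 14 is 89.
Final answer: 89


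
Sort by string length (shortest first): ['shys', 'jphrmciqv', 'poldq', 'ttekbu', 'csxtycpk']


Compute lengths:
  'shys' has length 4
  'jphrmciqv' has length 9
  'poldq' has length 5
  'ttekbu' has length 6
  'csxtycpk' has length 8
Lengths in increasing order: 4 < 5 < 6 < 8 < 9
Listing the words in that order gives the answer.
Final answer: ['shys', 'poldq', 'ttekbu', 'csxtycpk', 'jphrmciqv']


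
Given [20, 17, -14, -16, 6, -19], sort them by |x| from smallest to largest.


Compute absolute values:
  |20| = 20
  |17| = 17
  |-14| = 14
  |-16| = 16
  |6| = 6
  |-19| = 19
Absolute values in increasing order: 6 < 14 < 16 < 17 < 19 < 20
Listing the original numbers in that order gives the answer.
Final answer: [6, -14, -16, 17, -19, 20]


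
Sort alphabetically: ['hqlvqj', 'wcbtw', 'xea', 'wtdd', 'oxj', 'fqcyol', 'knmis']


Compare strings character by character (the first differing letter decides):
  'fqcyol' < 'hqlvqj' since 'f' < 'h' at position 1
  'hqlvqj' < 'knmis' since 'h' < 'k' at position 1
  'knmis' < 'oxj' since 'k' < 'o' at position 1
  'oxj' < 'wcbtw' since 'o' < 'w' at position 1
  'wcbtw' < 'wtdd' since 'c' < 't' at position 2
  'wtdd' < 'xea' since 'w' < 'x' at position 1
Chaining these comparisons gives the alphabetical order.
Final answer: ['fqcyol', 'hqlvqj', 'knmis', 'oxj', 'wcbtw', 'wtdd', 'xea']


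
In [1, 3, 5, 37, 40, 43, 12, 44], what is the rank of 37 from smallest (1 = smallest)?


Sort ascending: [1, 3, 5, 12, 37, 40, 43, 44]
Find 37 in the sorted list.
37 is at position 5 (1-indexed).
Final answer: 5


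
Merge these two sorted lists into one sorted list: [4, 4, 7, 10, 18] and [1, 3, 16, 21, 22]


List A: [4, 4, 7, 10, 18]
List B: [1, 3, 16, 21, 22]
Repeatedly compare the front elements and take the smaller:
  4 vs 1 -> take 1
  4 vs 3 -> take 3
  4 vs 16 -> take 4
  4 vs 16 -> take 4
  7 vs 16 -> take 7
  10 vs 16 -> take 10
  18 vs 16 -> take 16
  18 vs 21 -> take 18
  A is exhausted; append the rest of B: [21, 22]
Final answer: [1, 3, 4, 4, 7, 10, 16, 18, 21, 22]


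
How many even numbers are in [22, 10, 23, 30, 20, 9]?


Check each element:
  22 is even
  10 is even
  23 is odd
  30 is even
  20 is even
  9 is odd
Evens: [22, 10, 30, 20]
Count of evens = 4
Final answer: 4


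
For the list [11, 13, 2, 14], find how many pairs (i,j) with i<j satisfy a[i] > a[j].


For each element, count the later elements that are smaller than it:
  11 (index 0): smaller elements after it = [2] -> 1
  13 (index 1): smaller elements after it = [2] -> 1
  2 (index 2): smaller elements after it = [] -> 0
Total inversions = 1 + 1 + 0 = 2
Final answer: 2


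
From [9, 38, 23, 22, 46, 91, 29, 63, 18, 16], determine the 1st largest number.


Sort descending: [91, 63, 46, 38, 29, 23, 22, 18, 16, 9]
The 1st element (1-indexed) is at index 0.
Value = 91
Final answer: 91


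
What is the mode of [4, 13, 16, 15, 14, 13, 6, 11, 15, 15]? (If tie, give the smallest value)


Count the frequency of each value:
  4 appears 1 time(s)
  6 appears 1 time(s)
  11 appears 1 time(s)
  13 appears 2 time(s)
  14 appears 1 time(s)
  15 appears 3 time(s)
  16 appears 1 time(s)
Maximum frequency is 3.
Only 15 reaches that frequency, so it is the mode.
Final answer: 15


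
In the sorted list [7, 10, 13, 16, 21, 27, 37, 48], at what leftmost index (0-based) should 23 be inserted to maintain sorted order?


List is sorted: [7, 10, 13, 16, 21, 27, 37, 48]
We need the leftmost position where 23 can be inserted, i.e. the first index whose element is >= 23 (or the end of the list if none is).
Binary search with low=0, high=8 (0-based indices):
  low=0, high=8, mid=4: a[4]=21 < 23, so low = 5
  low=5, high=8, mid=6: a[6]=37 >= 23, so high = 6
  low=5, high=6, mid=5: a[5]=27 >= 23, so high = 5
Now low = high = 5, so the insertion index is 5.
Final answer: 5


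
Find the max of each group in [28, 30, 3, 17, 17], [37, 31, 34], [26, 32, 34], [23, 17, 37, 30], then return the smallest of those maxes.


Find max of each group:
  Group 1: [28, 30, 3, 17, 17] -> max = 30
  Group 2: [37, 31, 34] -> max = 37
  Group 3: [26, 32, 34] -> max = 34
  Group 4: [23, 17, 37, 30] -> max = 37
Maxes: [30, 37, 34, 37]
Minimum of maxes = 30
Final answer: 30


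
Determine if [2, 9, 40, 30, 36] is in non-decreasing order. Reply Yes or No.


Check consecutive pairs:
  2 <= 9? True
  9 <= 40? True
  40 <= 30? False
  30 <= 36? True
1 consecutive pair(s) are out of order, so the list is not sorted.
Final answer: No


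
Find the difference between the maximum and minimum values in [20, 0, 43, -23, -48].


Maximum value: 43
Minimum value: -48
Range = 43 - (-48) = 91
Final answer: 91


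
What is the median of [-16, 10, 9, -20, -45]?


First, sort the list: [-45, -20, -16, 9, 10]
The list has 5 elements (odd count).
The middle index is 2 (0-based), and the element there is -16.
Final answer: -16


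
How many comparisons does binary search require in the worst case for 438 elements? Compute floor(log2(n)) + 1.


Binary search halves the search space each step.
Maximum comparisons = floor(log2(438)) + 1
log2(438) = 8.7748
floor(log2(438)) = 8, so 8 + 1 = 9
Final answer: 9


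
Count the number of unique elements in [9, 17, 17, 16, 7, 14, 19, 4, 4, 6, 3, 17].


List all unique values:
Distinct values: [3, 4, 6, 7, 9, 14, 16, 17, 19]
Count = 9
Final answer: 9


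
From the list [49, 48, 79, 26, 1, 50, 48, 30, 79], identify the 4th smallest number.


Sort ascending: [1, 26, 30, 48, 48, 49, 50, 79, 79]
The 4th element (1-indexed) is at index 3.
Value = 48
Final answer: 48


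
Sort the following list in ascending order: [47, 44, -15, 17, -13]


Original list: [47, 44, -15, 17, -13]
Repeatedly take the smallest remaining element:
  Remaining [47, 44, -15, 17, -13] -> smallest is -15
  Remaining [47, 44, 17, -13] -> smallest is -13
  Remaining [47, 44, 17] -> smallest is 17
  Remaining [47, 44] -> smallest is 44
  Remaining [47] -> smallest is 47
Collecting the picks in order gives the sorted list.
Final answer: [-15, -13, 17, 44, 47]


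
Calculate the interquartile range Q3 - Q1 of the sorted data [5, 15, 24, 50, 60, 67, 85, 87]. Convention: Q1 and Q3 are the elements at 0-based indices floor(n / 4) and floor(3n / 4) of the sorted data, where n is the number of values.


The data has n = 8 elements.
Q1 index = floor(8 / 4) = floor(2) = 2; Q3 index = floor(3 * 8 / 4) = floor(6) = 6
Q1 = element at index 2 = 24
Q3 = element at index 6 = 85
IQR = 85 - 24 = 61
Final answer: 61


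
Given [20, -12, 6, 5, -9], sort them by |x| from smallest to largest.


Compute absolute values:
  |20| = 20
  |-12| = 12
  |6| = 6
  |5| = 5
  |-9| = 9
Absolute values in increasing order: 5 < 6 < 9 < 12 < 20
Listing the original numbers in that order gives the answer.
Final answer: [5, 6, -9, -12, 20]


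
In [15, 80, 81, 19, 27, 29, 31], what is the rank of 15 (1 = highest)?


Sort descending: [81, 80, 31, 29, 27, 19, 15]
Find 15 in the sorted list.
15 is at position 7.
Final answer: 7


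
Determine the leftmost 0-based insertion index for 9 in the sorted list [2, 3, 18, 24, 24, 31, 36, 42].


List is sorted: [2, 3, 18, 24, 24, 31, 36, 42]
We need the leftmost position where 9 can be inserted, i.e. the first index whose element is >= 9 (or the end of the list if none is).
Binary search with low=0, high=8 (0-based indices):
  low=0, high=8, mid=4: a[4]=24 >= 9, so high = 4
  low=0, high=4, mid=2: a[2]=18 >= 9, so high = 2
  low=0, high=2, mid=1: a[1]=3 < 9, so low = 2
Now low = high = 2, so the insertion index is 2.
Final answer: 2


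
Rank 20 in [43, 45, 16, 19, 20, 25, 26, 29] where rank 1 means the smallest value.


Sort ascending: [16, 19, 20, 25, 26, 29, 43, 45]
Find 20 in the sorted list.
20 is at position 3 (1-indexed).
Final answer: 3


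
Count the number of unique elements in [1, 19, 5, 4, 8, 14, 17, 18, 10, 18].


List all unique values:
Distinct values: [1, 4, 5, 8, 10, 14, 17, 18, 19]
Count = 9
Final answer: 9


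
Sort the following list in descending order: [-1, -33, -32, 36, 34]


Original list: [-1, -33, -32, 36, 34]
Repeatedly take the largest remaining element:
  Remaining [-1, -33, -32, 36, 34] -> largest is 36
  Remaining [-1, -33, -32, 34] -> largest is 34
  Remaining [-1, -33, -32] -> largest is -1
  Remaining [-33, -32] -> largest is -32
  Remaining [-33] -> largest is -33
Collecting the picks in order gives the descending list.
Final answer: [36, 34, -1, -32, -33]


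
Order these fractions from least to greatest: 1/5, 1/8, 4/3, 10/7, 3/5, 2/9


Convert to decimal for comparison:
  1/5 = 0.2
  1/8 = 0.125
  4/3 = 1.3333
  10/7 = 1.4286
  3/5 = 0.6
  2/9 = 0.2222
Decimals in increasing order: 0.125 < 0.2 < 0.2222 < 0.6 < 1.3333 < 1.4286
Writing each back as its fraction gives the sorted order.
Final answer: 1/8, 1/5, 2/9, 3/5, 4/3, 10/7


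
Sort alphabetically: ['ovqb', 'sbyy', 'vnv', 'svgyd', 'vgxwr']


Compare strings character by character (the first differing letter decides):
  'ovqb' < 'sbyy' since 'o' < 's' at position 1
  'sbyy' < 'svgyd' since 'b' < 'v' at position 2
  'svgyd' < 'vgxwr' since 's' < 'v' at position 1
  'vgxwr' < 'vnv' since 'g' < 'n' at position 2
Chaining these comparisons gives the alphabetical order.
Final answer: ['ovqb', 'sbyy', 'svgyd', 'vgxwr', 'vnv']


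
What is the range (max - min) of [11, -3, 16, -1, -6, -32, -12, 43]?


Maximum value: 43
Minimum value: -32
Range = 43 - (-32) = 75
Final answer: 75


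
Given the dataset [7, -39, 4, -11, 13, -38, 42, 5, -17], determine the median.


First, sort the list: [-39, -38, -17, -11, 4, 5, 7, 13, 42]
The list has 9 elements (odd count).
The middle index is 4 (0-based), and the element there is 4.
Final answer: 4


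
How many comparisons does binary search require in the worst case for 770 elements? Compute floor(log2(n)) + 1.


Binary search halves the search space each step.
Maximum comparisons = floor(log2(770)) + 1
log2(770) = 9.5887
floor(log2(770)) = 9, so 9 + 1 = 10
Final answer: 10


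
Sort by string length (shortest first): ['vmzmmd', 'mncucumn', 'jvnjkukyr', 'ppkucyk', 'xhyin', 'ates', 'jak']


Compute lengths:
  'vmzmmd' has length 6
  'mncucumn' has length 8
  'jvnjkukyr' has length 9
  'ppkucyk' has length 7
  'xhyin' has length 5
  'ates' has length 4
  'jak' has length 3
Lengths in increasing order: 3 < 4 < 5 < 6 < 7 < 8 < 9
Listing the words in that order gives the answer.
Final answer: ['jak', 'ates', 'xhyin', 'vmzmmd', 'ppkucyk', 'mncucumn', 'jvnjkukyr']


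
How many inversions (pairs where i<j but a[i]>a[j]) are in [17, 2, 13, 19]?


For each element, count the later elements that are smaller than it:
  17 (index 0): smaller elements after it = [2, 13] -> 2
  2 (index 1): smaller elements after it = [] -> 0
  13 (index 2): smaller elements after it = [] -> 0
Total inversions = 2 + 0 + 0 = 2
Final answer: 2


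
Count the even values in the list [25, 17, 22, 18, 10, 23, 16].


Check each element:
  25 is odd
  17 is odd
  22 is even
  18 is even
  10 is even
  23 is odd
  16 is even
Evens: [22, 18, 10, 16]
Count of evens = 4
Final answer: 4


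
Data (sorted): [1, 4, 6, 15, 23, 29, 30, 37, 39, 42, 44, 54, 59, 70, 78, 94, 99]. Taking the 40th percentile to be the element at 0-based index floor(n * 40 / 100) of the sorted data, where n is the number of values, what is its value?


The dataset has n = 17 elements.
Index = floor(17 * 40 / 100) = floor(680 / 100) = floor(6.8) = 6
Counting from index 0 in the sorted data, the element at index 6 is 30.
Final answer: 30


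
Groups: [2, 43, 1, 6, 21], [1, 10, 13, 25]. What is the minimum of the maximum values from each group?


Find max of each group:
  Group 1: [2, 43, 1, 6, 21] -> max = 43
  Group 2: [1, 10, 13, 25] -> max = 25
Maxes: [43, 25]
Minimum of maxes = 25
Final answer: 25


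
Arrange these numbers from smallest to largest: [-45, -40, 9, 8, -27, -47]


Original list: [-45, -40, 9, 8, -27, -47]
Repeatedly take the smallest remaining element:
  Remaining [-45, -40, 9, 8, -27, -47] -> smallest is -47
  Remaining [-45, -40, 9, 8, -27] -> smallest is -45
  Remaining [-40, 9, 8, -27] -> smallest is -40
  Remaining [9, 8, -27] -> smallest is -27
  Remaining [9, 8] -> smallest is 8
  Remaining [9] -> smallest is 9
Collecting the picks in order gives the sorted list.
Final answer: [-47, -45, -40, -27, 8, 9]


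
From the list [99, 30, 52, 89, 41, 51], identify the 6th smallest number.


Sort ascending: [30, 41, 51, 52, 89, 99]
The 6th element (1-indexed) is at index 5.
Value = 99
Final answer: 99


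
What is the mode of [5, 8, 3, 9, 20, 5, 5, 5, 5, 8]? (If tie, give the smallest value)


Count the frequency of each value:
  3 appears 1 time(s)
  5 appears 5 time(s)
  8 appears 2 time(s)
  9 appears 1 time(s)
  20 appears 1 time(s)
Maximum frequency is 5.
Only 5 reaches that frequency, so it is the mode.
Final answer: 5


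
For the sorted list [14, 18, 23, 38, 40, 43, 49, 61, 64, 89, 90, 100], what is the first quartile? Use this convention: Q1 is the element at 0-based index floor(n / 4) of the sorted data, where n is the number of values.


The list has n = 12 elements.
Q1 index = floor(12 / 4) = floor(3) = 3
Counting from index 0 in the sorted data, the element at index 3 is 38.
Final answer: 38


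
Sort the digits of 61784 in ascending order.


The number 61784 has digits: 6, 1, 7, 8, 4
Sorted: 1, 4, 6, 7, 8
Joining the sorted digits gives the result.
Final answer: 14678


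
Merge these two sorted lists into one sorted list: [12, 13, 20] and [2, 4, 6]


List A: [12, 13, 20]
List B: [2, 4, 6]
Repeatedly compare the front elements and take the smaller:
  12 vs 2 -> take 2
  12 vs 4 -> take 4
  12 vs 6 -> take 6
  B is exhausted; append the rest of A: [12, 13, 20]
Final answer: [2, 4, 6, 12, 13, 20]


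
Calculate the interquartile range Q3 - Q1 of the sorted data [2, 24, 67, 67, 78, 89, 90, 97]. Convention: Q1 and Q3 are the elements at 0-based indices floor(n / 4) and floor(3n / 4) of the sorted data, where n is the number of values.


The data has n = 8 elements.
Q1 index = floor(8 / 4) = floor(2) = 2; Q3 index = floor(3 * 8 / 4) = floor(6) = 6
Q1 = element at index 2 = 67
Q3 = element at index 6 = 90
IQR = 90 - 67 = 23
Final answer: 23


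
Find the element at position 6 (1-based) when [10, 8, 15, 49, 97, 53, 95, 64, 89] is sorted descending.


Sort descending: [97, 95, 89, 64, 53, 49, 15, 10, 8]
The 6th element (1-indexed) is at index 5.
Value = 49
Final answer: 49


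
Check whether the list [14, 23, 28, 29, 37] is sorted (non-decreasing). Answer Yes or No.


Check consecutive pairs:
  14 <= 23? True
  23 <= 28? True
  28 <= 29? True
  29 <= 37? True
Every consecutive pair is in order, so the list is non-decreasing.
Final answer: Yes


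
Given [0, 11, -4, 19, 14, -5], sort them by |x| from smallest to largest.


Compute absolute values:
  |0| = 0
  |11| = 11
  |-4| = 4
  |19| = 19
  |14| = 14
  |-5| = 5
Absolute values in increasing order: 0 < 4 < 5 < 11 < 14 < 19
Listing the original numbers in that order gives the answer.
Final answer: [0, -4, -5, 11, 14, 19]


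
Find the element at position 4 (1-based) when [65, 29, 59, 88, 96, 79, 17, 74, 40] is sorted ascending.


Sort ascending: [17, 29, 40, 59, 65, 74, 79, 88, 96]
The 4th element (1-indexed) is at index 3.
Value = 59
Final answer: 59


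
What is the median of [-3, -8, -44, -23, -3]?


First, sort the list: [-44, -23, -8, -3, -3]
The list has 5 elements (odd count).
The middle index is 2 (0-based), and the element there is -8.
Final answer: -8


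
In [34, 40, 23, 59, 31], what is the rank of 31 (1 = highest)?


Sort descending: [59, 40, 34, 31, 23]
Find 31 in the sorted list.
31 is at position 4.
Final answer: 4


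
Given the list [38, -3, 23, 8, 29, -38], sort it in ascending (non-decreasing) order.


Original list: [38, -3, 23, 8, 29, -38]
Repeatedly take the smallest remaining element:
  Remaining [38, -3, 23, 8, 29, -38] -> smallest is -38
  Remaining [38, -3, 23, 8, 29] -> smallest is -3
  Remaining [38, 23, 8, 29] -> smallest is 8
  Remaining [38, 23, 29] -> smallest is 23
  Remaining [38, 29] -> smallest is 29
  Remaining [38] -> smallest is 38
Collecting the picks in order gives the sorted list.
Final answer: [-38, -3, 8, 23, 29, 38]


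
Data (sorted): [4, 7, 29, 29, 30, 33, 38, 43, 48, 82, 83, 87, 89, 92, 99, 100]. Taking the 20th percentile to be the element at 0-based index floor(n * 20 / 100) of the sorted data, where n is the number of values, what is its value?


The dataset has n = 16 elements.
Index = floor(16 * 20 / 100) = floor(320 / 100) = floor(3.2) = 3
Counting from index 0 in the sorted data, the element at index 3 is 29.
Final answer: 29


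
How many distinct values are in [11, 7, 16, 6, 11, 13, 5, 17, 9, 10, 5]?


List all unique values:
Distinct values: [5, 6, 7, 9, 10, 11, 13, 16, 17]
Count = 9
Final answer: 9


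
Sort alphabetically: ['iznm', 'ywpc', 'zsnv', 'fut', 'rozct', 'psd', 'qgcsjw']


Compare strings character by character (the first differing letter decides):
  'fut' < 'iznm' since 'f' < 'i' at position 1
  'iznm' < 'psd' since 'i' < 'p' at position 1
  'psd' < 'qgcsjw' since 'p' < 'q' at position 1
  'qgcsjw' < 'rozct' since 'q' < 'r' at position 1
  'rozct' < 'ywpc' since 'r' < 'y' at position 1
  'ywpc' < 'zsnv' since 'y' < 'z' at position 1
Chaining these comparisons gives the alphabetical order.
Final answer: ['fut', 'iznm', 'psd', 'qgcsjw', 'rozct', 'ywpc', 'zsnv']


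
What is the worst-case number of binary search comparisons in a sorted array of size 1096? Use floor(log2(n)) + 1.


Binary search halves the search space each step.
Maximum comparisons = floor(log2(1096)) + 1
log2(1096) = 10.098
floor(log2(1096)) = 10, so 10 + 1 = 11
Final answer: 11


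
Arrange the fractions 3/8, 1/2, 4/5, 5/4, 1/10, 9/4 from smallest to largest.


Convert to decimal for comparison:
  3/8 = 0.375
  1/2 = 0.5
  4/5 = 0.8
  5/4 = 1.25
  1/10 = 0.1
  9/4 = 2.25
Decimals in increasing order: 0.1 < 0.375 < 0.5 < 0.8 < 1.25 < 2.25
Writing each back as its fraction gives the sorted order.
Final answer: 1/10, 3/8, 1/2, 4/5, 5/4, 9/4


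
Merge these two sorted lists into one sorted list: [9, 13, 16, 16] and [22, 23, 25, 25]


List A: [9, 13, 16, 16]
List B: [22, 23, 25, 25]
Repeatedly compare the front elements and take the smaller:
  9 vs 22 -> take 9
  13 vs 22 -> take 13
  16 vs 22 -> take 16
  16 vs 22 -> take 16
  A is exhausted; append the rest of B: [22, 23, 25, 25]
Final answer: [9, 13, 16, 16, 22, 23, 25, 25]


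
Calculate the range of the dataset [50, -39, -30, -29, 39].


Maximum value: 50
Minimum value: -39
Range = 50 - (-39) = 89
Final answer: 89


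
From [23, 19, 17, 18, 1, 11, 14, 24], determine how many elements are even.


Check each element:
  23 is odd
  19 is odd
  17 is odd
  18 is even
  1 is odd
  11 is odd
  14 is even
  24 is even
Evens: [18, 14, 24]
Count of evens = 3
Final answer: 3


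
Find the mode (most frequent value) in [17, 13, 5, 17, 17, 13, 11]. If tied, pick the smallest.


Count the frequency of each value:
  5 appears 1 time(s)
  11 appears 1 time(s)
  13 appears 2 time(s)
  17 appears 3 time(s)
Maximum frequency is 3.
Only 17 reaches that frequency, so it is the mode.
Final answer: 17


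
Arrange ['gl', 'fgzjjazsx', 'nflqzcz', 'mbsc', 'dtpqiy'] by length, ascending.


Compute lengths:
  'gl' has length 2
  'fgzjjazsx' has length 9
  'nflqzcz' has length 7
  'mbsc' has length 4
  'dtpqiy' has length 6
Lengths in increasing order: 2 < 4 < 6 < 7 < 9
Listing the words in that order gives the answer.
Final answer: ['gl', 'mbsc', 'dtpqiy', 'nflqzcz', 'fgzjjazsx']


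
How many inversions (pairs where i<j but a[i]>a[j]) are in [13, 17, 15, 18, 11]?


For each element, count the later elements that are smaller than it:
  13 (index 0): smaller elements after it = [11] -> 1
  17 (index 1): smaller elements after it = [15, 11] -> 2
  15 (index 2): smaller elements after it = [11] -> 1
  18 (index 3): smaller elements after it = [11] -> 1
Total inversions = 1 + 2 + 1 + 1 = 5
Final answer: 5


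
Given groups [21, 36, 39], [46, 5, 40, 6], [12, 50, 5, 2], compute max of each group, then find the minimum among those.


Find max of each group:
  Group 1: [21, 36, 39] -> max = 39
  Group 2: [46, 5, 40, 6] -> max = 46
  Group 3: [12, 50, 5, 2] -> max = 50
Maxes: [39, 46, 50]
Minimum of maxes = 39
Final answer: 39


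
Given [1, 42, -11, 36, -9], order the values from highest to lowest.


Original list: [1, 42, -11, 36, -9]
Repeatedly take the largest remaining element:
  Remaining [1, 42, -11, 36, -9] -> largest is 42
  Remaining [1, -11, 36, -9] -> largest is 36
  Remaining [1, -11, -9] -> largest is 1
  Remaining [-11, -9] -> largest is -9
  Remaining [-11] -> largest is -11
Collecting the picks in order gives the descending list.
Final answer: [42, 36, 1, -9, -11]


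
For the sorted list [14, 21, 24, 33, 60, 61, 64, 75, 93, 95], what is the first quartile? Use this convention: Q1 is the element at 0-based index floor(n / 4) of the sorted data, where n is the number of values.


The list has n = 10 elements.
Q1 index = floor(10 / 4) = floor(2.5) = 2
Counting from index 0 in the sorted data, the element at index 2 is 24.
Final answer: 24


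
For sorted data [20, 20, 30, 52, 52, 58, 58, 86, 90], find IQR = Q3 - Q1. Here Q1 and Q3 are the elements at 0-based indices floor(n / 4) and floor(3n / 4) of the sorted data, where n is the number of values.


The data has n = 9 elements.
Q1 index = floor(9 / 4) = floor(2.25) = 2; Q3 index = floor(3 * 9 / 4) = floor(6.75) = 6
Q1 = element at index 2 = 30
Q3 = element at index 6 = 58
IQR = 58 - 30 = 28
Final answer: 28


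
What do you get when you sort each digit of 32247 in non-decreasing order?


The number 32247 has digits: 3, 2, 2, 4, 7
Sorted: 2, 2, 3, 4, 7
Joining the sorted digits gives the result.
Final answer: 22347


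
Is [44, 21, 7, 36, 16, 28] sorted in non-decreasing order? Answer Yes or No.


Check consecutive pairs:
  44 <= 21? False
  21 <= 7? False
  7 <= 36? True
  36 <= 16? False
  16 <= 28? True
3 consecutive pair(s) are out of order, so the list is not sorted.
Final answer: No


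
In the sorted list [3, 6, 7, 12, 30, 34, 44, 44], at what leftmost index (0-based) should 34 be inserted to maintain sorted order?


List is sorted: [3, 6, 7, 12, 30, 34, 44, 44]
We need the leftmost position where 34 can be inserted, i.e. the first index whose element is >= 34 (or the end of the list if none is).
Binary search with low=0, high=8 (0-based indices):
  low=0, high=8, mid=4: a[4]=30 < 34, so low = 5
  low=5, high=8, mid=6: a[6]=44 >= 34, so high = 6
  low=5, high=6, mid=5: a[5]=34 >= 34, so high = 5
Now low = high = 5, so the insertion index is 5.
Final answer: 5
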